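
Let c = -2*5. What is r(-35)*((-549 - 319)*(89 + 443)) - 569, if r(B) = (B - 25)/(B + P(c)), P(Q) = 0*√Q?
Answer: -792185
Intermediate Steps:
c = -10
P(Q) = 0
r(B) = (-25 + B)/B (r(B) = (B - 25)/(B + 0) = (-25 + B)/B)
r(-35)*((-549 - 319)*(89 + 443)) - 569 = ((-25 - 35)/(-35))*((-549 - 319)*(89 + 443)) - 569 = (-1/35*(-60))*(-868*532) - 569 = (12/7)*(-461776) - 569 = -791616 - 569 = -792185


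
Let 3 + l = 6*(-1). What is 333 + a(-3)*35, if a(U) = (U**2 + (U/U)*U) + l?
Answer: 228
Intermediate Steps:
l = -9 (l = -3 + 6*(-1) = -3 - 6 = -9)
a(U) = -9 + U + U**2 (a(U) = (U**2 + (U/U)*U) - 9 = (U**2 + 1*U) - 9 = (U**2 + U) - 9 = (U + U**2) - 9 = -9 + U + U**2)
333 + a(-3)*35 = 333 + (-9 - 3 + (-3)**2)*35 = 333 + (-9 - 3 + 9)*35 = 333 - 3*35 = 333 - 105 = 228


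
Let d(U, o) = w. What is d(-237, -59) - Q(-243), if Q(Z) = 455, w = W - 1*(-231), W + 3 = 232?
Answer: 5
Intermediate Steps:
W = 229 (W = -3 + 232 = 229)
w = 460 (w = 229 - 1*(-231) = 229 + 231 = 460)
d(U, o) = 460
d(-237, -59) - Q(-243) = 460 - 1*455 = 460 - 455 = 5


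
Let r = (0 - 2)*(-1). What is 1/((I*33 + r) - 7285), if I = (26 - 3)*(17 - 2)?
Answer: 1/4102 ≈ 0.00024378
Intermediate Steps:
I = 345 (I = 23*15 = 345)
r = 2 (r = -2*(-1) = 2)
1/((I*33 + r) - 7285) = 1/((345*33 + 2) - 7285) = 1/((11385 + 2) - 7285) = 1/(11387 - 7285) = 1/4102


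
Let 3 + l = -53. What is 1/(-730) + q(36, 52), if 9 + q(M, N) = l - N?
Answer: -85411/730 ≈ -117.00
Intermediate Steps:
l = -56 (l = -3 - 53 = -56)
q(M, N) = -65 - N (q(M, N) = -9 + (-56 - N) = -65 - N)
1/(-730) + q(36, 52) = 1/(-730) + (-65 - 1*52) = -1/730 + (-65 - 52) = -1/730 - 117 = -85411/730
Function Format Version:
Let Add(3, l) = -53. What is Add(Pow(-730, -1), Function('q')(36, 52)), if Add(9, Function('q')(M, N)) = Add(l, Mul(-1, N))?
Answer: Rational(-85411, 730) ≈ -117.00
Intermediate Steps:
l = -56 (l = Add(-3, -53) = -56)
Function('q')(M, N) = Add(-65, Mul(-1, N)) (Function('q')(M, N) = Add(-9, Add(-56, Mul(-1, N))) = Add(-65, Mul(-1, N)))
Add(Pow(-730, -1), Function('q')(36, 52)) = Add(Pow(-730, -1), Add(-65, Mul(-1, 52))) = Add(Rational(-1, 730), Add(-65, -52)) = Add(Rational(-1, 730), -117) = Rational(-85411, 730)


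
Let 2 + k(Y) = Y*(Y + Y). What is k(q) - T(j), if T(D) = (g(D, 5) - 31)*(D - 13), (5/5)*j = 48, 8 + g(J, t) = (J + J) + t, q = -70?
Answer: 7628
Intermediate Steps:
g(J, t) = -8 + t + 2*J (g(J, t) = -8 + ((J + J) + t) = -8 + (2*J + t) = -8 + (t + 2*J) = -8 + t + 2*J)
k(Y) = -2 + 2*Y**2 (k(Y) = -2 + Y*(Y + Y) = -2 + Y*(2*Y) = -2 + 2*Y**2)
j = 48
T(D) = (-34 + 2*D)*(-13 + D) (T(D) = ((-8 + 5 + 2*D) - 31)*(D - 13) = ((-3 + 2*D) - 31)*(-13 + D) = (-34 + 2*D)*(-13 + D))
k(q) - T(j) = (-2 + 2*(-70)**2) - (442 - 60*48 + 2*48**2) = (-2 + 2*4900) - (442 - 2880 + 2*2304) = (-2 + 9800) - (442 - 2880 + 4608) = 9798 - 1*2170 = 9798 - 2170 = 7628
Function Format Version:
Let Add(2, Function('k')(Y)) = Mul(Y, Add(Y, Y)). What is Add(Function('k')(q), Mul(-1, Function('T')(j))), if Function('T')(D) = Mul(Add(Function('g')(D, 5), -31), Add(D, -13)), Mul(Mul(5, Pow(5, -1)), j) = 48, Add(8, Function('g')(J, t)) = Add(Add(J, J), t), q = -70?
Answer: 7628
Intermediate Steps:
Function('g')(J, t) = Add(-8, t, Mul(2, J)) (Function('g')(J, t) = Add(-8, Add(Add(J, J), t)) = Add(-8, Add(Mul(2, J), t)) = Add(-8, Add(t, Mul(2, J))) = Add(-8, t, Mul(2, J)))
Function('k')(Y) = Add(-2, Mul(2, Pow(Y, 2))) (Function('k')(Y) = Add(-2, Mul(Y, Add(Y, Y))) = Add(-2, Mul(Y, Mul(2, Y))) = Add(-2, Mul(2, Pow(Y, 2))))
j = 48
Function('T')(D) = Mul(Add(-34, Mul(2, D)), Add(-13, D)) (Function('T')(D) = Mul(Add(Add(-8, 5, Mul(2, D)), -31), Add(D, -13)) = Mul(Add(Add(-3, Mul(2, D)), -31), Add(-13, D)) = Mul(Add(-34, Mul(2, D)), Add(-13, D)))
Add(Function('k')(q), Mul(-1, Function('T')(j))) = Add(Add(-2, Mul(2, Pow(-70, 2))), Mul(-1, Add(442, Mul(-60, 48), Mul(2, Pow(48, 2))))) = Add(Add(-2, Mul(2, 4900)), Mul(-1, Add(442, -2880, Mul(2, 2304)))) = Add(Add(-2, 9800), Mul(-1, Add(442, -2880, 4608))) = Add(9798, Mul(-1, 2170)) = Add(9798, -2170) = 7628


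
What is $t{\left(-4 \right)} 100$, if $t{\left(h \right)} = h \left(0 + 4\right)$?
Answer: $-1600$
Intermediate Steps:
$t{\left(h \right)} = 4 h$ ($t{\left(h \right)} = h 4 = 4 h$)
$t{\left(-4 \right)} 100 = 4 \left(-4\right) 100 = \left(-16\right) 100 = -1600$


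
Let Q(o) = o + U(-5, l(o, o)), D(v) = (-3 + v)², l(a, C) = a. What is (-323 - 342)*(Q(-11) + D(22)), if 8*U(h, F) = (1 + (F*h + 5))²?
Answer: -4336465/8 ≈ -5.4206e+5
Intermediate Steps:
U(h, F) = (6 + F*h)²/8 (U(h, F) = (1 + (F*h + 5))²/8 = (1 + (5 + F*h))²/8 = (6 + F*h)²/8)
Q(o) = o + (6 - 5*o)²/8 (Q(o) = o + (6 + o*(-5))²/8 = o + (6 - 5*o)²/8)
(-323 - 342)*(Q(-11) + D(22)) = (-323 - 342)*((-11 + (6 - 5*(-11))²/8) + (-3 + 22)²) = -665*((-11 + (6 + 55)²/8) + 19²) = -665*((-11 + (⅛)*61²) + 361) = -665*((-11 + (⅛)*3721) + 361) = -665*((-11 + 3721/8) + 361) = -665*(3633/8 + 361) = -665*6521/8 = -4336465/8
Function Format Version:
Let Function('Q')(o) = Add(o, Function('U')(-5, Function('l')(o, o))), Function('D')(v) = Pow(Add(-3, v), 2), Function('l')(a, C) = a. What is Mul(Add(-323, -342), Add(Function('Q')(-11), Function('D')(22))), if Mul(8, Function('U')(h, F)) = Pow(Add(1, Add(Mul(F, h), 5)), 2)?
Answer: Rational(-4336465, 8) ≈ -5.4206e+5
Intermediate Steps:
Function('U')(h, F) = Mul(Rational(1, 8), Pow(Add(6, Mul(F, h)), 2)) (Function('U')(h, F) = Mul(Rational(1, 8), Pow(Add(1, Add(Mul(F, h), 5)), 2)) = Mul(Rational(1, 8), Pow(Add(1, Add(5, Mul(F, h))), 2)) = Mul(Rational(1, 8), Pow(Add(6, Mul(F, h)), 2)))
Function('Q')(o) = Add(o, Mul(Rational(1, 8), Pow(Add(6, Mul(-5, o)), 2))) (Function('Q')(o) = Add(o, Mul(Rational(1, 8), Pow(Add(6, Mul(o, -5)), 2))) = Add(o, Mul(Rational(1, 8), Pow(Add(6, Mul(-5, o)), 2))))
Mul(Add(-323, -342), Add(Function('Q')(-11), Function('D')(22))) = Mul(Add(-323, -342), Add(Add(-11, Mul(Rational(1, 8), Pow(Add(6, Mul(-5, -11)), 2))), Pow(Add(-3, 22), 2))) = Mul(-665, Add(Add(-11, Mul(Rational(1, 8), Pow(Add(6, 55), 2))), Pow(19, 2))) = Mul(-665, Add(Add(-11, Mul(Rational(1, 8), Pow(61, 2))), 361)) = Mul(-665, Add(Add(-11, Mul(Rational(1, 8), 3721)), 361)) = Mul(-665, Add(Add(-11, Rational(3721, 8)), 361)) = Mul(-665, Add(Rational(3633, 8), 361)) = Mul(-665, Rational(6521, 8)) = Rational(-4336465, 8)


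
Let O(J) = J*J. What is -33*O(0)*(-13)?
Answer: 0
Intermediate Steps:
O(J) = J**2
-33*O(0)*(-13) = -33*0**2*(-13) = -33*0*(-13) = 0*(-13) = 0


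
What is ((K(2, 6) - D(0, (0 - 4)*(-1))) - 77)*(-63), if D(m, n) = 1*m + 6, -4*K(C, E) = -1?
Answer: 20853/4 ≈ 5213.3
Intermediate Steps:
K(C, E) = 1/4 (K(C, E) = -1/4*(-1) = 1/4)
D(m, n) = 6 + m (D(m, n) = m + 6 = 6 + m)
((K(2, 6) - D(0, (0 - 4)*(-1))) - 77)*(-63) = ((1/4 - (6 + 0)) - 77)*(-63) = ((1/4 - 1*6) - 77)*(-63) = ((1/4 - 6) - 77)*(-63) = (-23/4 - 77)*(-63) = -331/4*(-63) = 20853/4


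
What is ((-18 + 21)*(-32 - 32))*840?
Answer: -161280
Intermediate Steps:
((-18 + 21)*(-32 - 32))*840 = (3*(-64))*840 = -192*840 = -161280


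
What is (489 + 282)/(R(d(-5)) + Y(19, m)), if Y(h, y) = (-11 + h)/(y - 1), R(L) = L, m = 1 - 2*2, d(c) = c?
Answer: -771/7 ≈ -110.14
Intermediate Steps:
m = -3 (m = 1 - 4 = -3)
Y(h, y) = (-11 + h)/(-1 + y)
(489 + 282)/(R(d(-5)) + Y(19, m)) = (489 + 282)/(-5 + (-11 + 19)/(-1 - 3)) = 771/(-5 + 8/(-4)) = 771/(-5 - ¼*8) = 771/(-5 - 2) = 771/(-7) = 771*(-⅐) = -771/7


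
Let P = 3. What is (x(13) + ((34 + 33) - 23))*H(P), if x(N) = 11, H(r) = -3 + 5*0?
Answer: -165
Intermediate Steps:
H(r) = -3 (H(r) = -3 + 0 = -3)
(x(13) + ((34 + 33) - 23))*H(P) = (11 + ((34 + 33) - 23))*(-3) = (11 + (67 - 23))*(-3) = (11 + 44)*(-3) = 55*(-3) = -165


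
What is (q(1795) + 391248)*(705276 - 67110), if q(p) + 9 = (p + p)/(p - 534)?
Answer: 314843005312854/1261 ≈ 2.4968e+11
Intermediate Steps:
q(p) = -9 + 2*p/(-534 + p) (q(p) = -9 + (p + p)/(p - 534) = -9 + (2*p)/(-534 + p) = -9 + 2*p/(-534 + p))
(q(1795) + 391248)*(705276 - 67110) = ((4806 - 7*1795)/(-534 + 1795) + 391248)*(705276 - 67110) = ((4806 - 12565)/1261 + 391248)*638166 = ((1/1261)*(-7759) + 391248)*638166 = (-7759/1261 + 391248)*638166 = (493355969/1261)*638166 = 314843005312854/1261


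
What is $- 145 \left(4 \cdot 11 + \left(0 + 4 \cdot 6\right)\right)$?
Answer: $-9860$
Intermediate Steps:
$- 145 \left(4 \cdot 11 + \left(0 + 4 \cdot 6\right)\right) = - 145 \left(44 + \left(0 + 24\right)\right) = - 145 \left(44 + 24\right) = \left(-145\right) 68 = -9860$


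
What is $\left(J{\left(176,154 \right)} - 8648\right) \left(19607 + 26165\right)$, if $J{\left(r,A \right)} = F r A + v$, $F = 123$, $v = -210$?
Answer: $152188879048$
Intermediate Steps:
$J{\left(r,A \right)} = -210 + 123 A r$ ($J{\left(r,A \right)} = 123 r A - 210 = 123 A r - 210 = -210 + 123 A r$)
$\left(J{\left(176,154 \right)} - 8648\right) \left(19607 + 26165\right) = \left(\left(-210 + 123 \cdot 154 \cdot 176\right) - 8648\right) \left(19607 + 26165\right) = \left(\left(-210 + 3333792\right) - 8648\right) 45772 = \left(3333582 - 8648\right) 45772 = 3324934 \cdot 45772 = 152188879048$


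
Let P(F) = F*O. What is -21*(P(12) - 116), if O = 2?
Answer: 1932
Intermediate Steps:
P(F) = 2*F (P(F) = F*2 = 2*F)
-21*(P(12) - 116) = -21*(2*12 - 116) = -21*(24 - 116) = -21*(-92) = 1932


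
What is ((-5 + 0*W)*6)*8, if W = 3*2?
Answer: -240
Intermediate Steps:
W = 6
((-5 + 0*W)*6)*8 = ((-5 + 0*6)*6)*8 = ((-5 + 0)*6)*8 = -5*6*8 = -30*8 = -240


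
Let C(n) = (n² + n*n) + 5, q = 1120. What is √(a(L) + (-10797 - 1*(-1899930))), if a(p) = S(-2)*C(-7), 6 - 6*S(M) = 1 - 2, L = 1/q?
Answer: √68013114/6 ≈ 1374.5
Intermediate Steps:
L = 1/1120 ≈ 0.00089286
S(M) = 7/6 (S(M) = 1 - (1 - 2)/6 = 1 - ⅙*(-1) = 1 + ⅙ = 7/6)
C(n) = 5 + 2*n² (C(n) = (n² + n²) + 5 = 2*n² + 5 = 5 + 2*n²)
a(p) = 721/6 (a(p) = 7*(5 + 2*(-7)²)/6 = 7*(5 + 2*49)/6 = 7*(5 + 98)/6 = (7/6)*103 = 721/6)
√(a(L) + (-10797 - 1*(-1899930))) = √(721/6 + (-10797 - 1*(-1899930))) = √(721/6 + (-10797 + 1899930)) = √(721/6 + 1889133) = √(11335519/6) = √68013114/6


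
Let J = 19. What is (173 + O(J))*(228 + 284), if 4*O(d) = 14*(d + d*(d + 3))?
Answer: 871680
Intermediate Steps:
O(d) = 7*d/2 + 7*d*(3 + d)/2 (O(d) = (14*(d + d*(d + 3)))/4 = (14*(d + d*(3 + d)))/4 = (14*d + 14*d*(3 + d))/4 = 7*d/2 + 7*d*(3 + d)/2)
(173 + O(J))*(228 + 284) = (173 + (7/2)*19*(4 + 19))*(228 + 284) = (173 + (7/2)*19*23)*512 = (173 + 3059/2)*512 = (3405/2)*512 = 871680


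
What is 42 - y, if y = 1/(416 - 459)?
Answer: 1807/43 ≈ 42.023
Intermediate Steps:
y = -1/43 (y = 1/(-43) = -1/43 ≈ -0.023256)
42 - y = 42 - 1*(-1/43) = 42 + 1/43 = 1807/43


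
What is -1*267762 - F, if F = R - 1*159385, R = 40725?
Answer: -149102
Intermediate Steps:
F = -118660 (F = 40725 - 1*159385 = 40725 - 159385 = -118660)
-1*267762 - F = -1*267762 - 1*(-118660) = -267762 + 118660 = -149102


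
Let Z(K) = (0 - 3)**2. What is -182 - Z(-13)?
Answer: -191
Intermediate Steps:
Z(K) = 9 (Z(K) = (-3)**2 = 9)
-182 - Z(-13) = -182 - 1*9 = -182 - 9 = -191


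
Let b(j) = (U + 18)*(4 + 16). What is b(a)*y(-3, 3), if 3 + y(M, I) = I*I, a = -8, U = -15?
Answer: 360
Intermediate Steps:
y(M, I) = -3 + I**2 (y(M, I) = -3 + I*I = -3 + I**2)
b(j) = 60 (b(j) = (-15 + 18)*(4 + 16) = 3*20 = 60)
b(a)*y(-3, 3) = 60*(-3 + 3**2) = 60*(-3 + 9) = 60*6 = 360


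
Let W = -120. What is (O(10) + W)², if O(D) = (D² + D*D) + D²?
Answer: 32400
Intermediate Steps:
O(D) = 3*D² (O(D) = (D² + D²) + D² = 2*D² + D² = 3*D²)
(O(10) + W)² = (3*10² - 120)² = (3*100 - 120)² = (300 - 120)² = 180² = 32400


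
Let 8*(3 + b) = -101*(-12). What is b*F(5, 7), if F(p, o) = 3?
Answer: 891/2 ≈ 445.50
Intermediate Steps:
b = 297/2 (b = -3 + (-101*(-12))/8 = -3 + (1/8)*1212 = -3 + 303/2 = 297/2 ≈ 148.50)
b*F(5, 7) = (297/2)*3 = 891/2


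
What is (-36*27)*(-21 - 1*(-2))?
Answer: 18468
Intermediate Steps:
(-36*27)*(-21 - 1*(-2)) = -972*(-21 + 2) = -972*(-19) = 18468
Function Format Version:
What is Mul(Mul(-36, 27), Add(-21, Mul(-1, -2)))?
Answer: 18468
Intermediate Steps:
Mul(Mul(-36, 27), Add(-21, Mul(-1, -2))) = Mul(-972, Add(-21, 2)) = Mul(-972, -19) = 18468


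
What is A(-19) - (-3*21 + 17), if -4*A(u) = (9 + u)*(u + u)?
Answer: -49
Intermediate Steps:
A(u) = -u*(9 + u)/2 (A(u) = -(9 + u)*(u + u)/4 = -(9 + u)*2*u/4 = -u*(9 + u)/2)
A(-19) - (-3*21 + 17) = -1/2*(-19)*(9 - 19) - (-3*21 + 17) = -1/2*(-19)*(-10) - (-63 + 17) = -95 - 1*(-46) = -95 + 46 = -49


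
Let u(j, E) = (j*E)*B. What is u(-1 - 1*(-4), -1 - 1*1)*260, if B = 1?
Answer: -1560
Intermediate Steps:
u(j, E) = E*j (u(j, E) = (j*E)*1 = (E*j)*1 = E*j)
u(-1 - 1*(-4), -1 - 1*1)*260 = ((-1 - 1*1)*(-1 - 1*(-4)))*260 = ((-1 - 1)*(-1 + 4))*260 = -2*3*260 = -6*260 = -1560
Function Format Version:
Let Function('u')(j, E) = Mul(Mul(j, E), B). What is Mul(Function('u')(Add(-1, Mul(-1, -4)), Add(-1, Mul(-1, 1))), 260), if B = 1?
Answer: -1560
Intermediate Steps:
Function('u')(j, E) = Mul(E, j) (Function('u')(j, E) = Mul(Mul(j, E), 1) = Mul(Mul(E, j), 1) = Mul(E, j))
Mul(Function('u')(Add(-1, Mul(-1, -4)), Add(-1, Mul(-1, 1))), 260) = Mul(Mul(Add(-1, Mul(-1, 1)), Add(-1, Mul(-1, -4))), 260) = Mul(Mul(Add(-1, -1), Add(-1, 4)), 260) = Mul(Mul(-2, 3), 260) = Mul(-6, 260) = -1560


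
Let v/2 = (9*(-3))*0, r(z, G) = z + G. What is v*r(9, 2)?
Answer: 0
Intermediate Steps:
r(z, G) = G + z
v = 0 (v = 2*((9*(-3))*0) = 2*(-27*0) = 2*0 = 0)
v*r(9, 2) = 0*(2 + 9) = 0*11 = 0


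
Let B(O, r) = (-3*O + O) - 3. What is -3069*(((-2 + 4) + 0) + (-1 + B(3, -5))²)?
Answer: -313038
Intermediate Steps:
B(O, r) = -3 - 2*O (B(O, r) = -2*O - 3 = -3 - 2*O)
-3069*(((-2 + 4) + 0) + (-1 + B(3, -5))²) = -3069*(((-2 + 4) + 0) + (-1 + (-3 - 2*3))²) = -3069*((2 + 0) + (-1 + (-3 - 6))²) = -3069*(2 + (-1 - 9)²) = -3069*(2 + (-10)²) = -3069*(2 + 100) = -3069*102 = -341*918 = -313038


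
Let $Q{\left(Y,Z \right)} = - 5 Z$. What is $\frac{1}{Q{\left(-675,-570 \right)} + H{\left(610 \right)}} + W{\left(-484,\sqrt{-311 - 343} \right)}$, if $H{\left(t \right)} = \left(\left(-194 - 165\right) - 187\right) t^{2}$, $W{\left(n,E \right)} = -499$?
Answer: $- \frac{101378711251}{203163750} \approx -499.0$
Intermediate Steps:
$H{\left(t \right)} = - 546 t^{2}$ ($H{\left(t \right)} = \left(-359 - 187\right) t^{2} = - 546 t^{2}$)
$\frac{1}{Q{\left(-675,-570 \right)} + H{\left(610 \right)}} + W{\left(-484,\sqrt{-311 - 343} \right)} = \frac{1}{\left(-5\right) \left(-570\right) - 546 \cdot 610^{2}} - 499 = \frac{1}{2850 - 203166600} - 499 = \frac{1}{-203163750} - 499 = - \frac{1}{203163750} - 499 = - \frac{101378711251}{203163750}$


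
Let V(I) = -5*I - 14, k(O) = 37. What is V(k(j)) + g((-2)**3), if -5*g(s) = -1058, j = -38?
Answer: 63/5 ≈ 12.600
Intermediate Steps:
V(I) = -14 - 5*I
g(s) = 1058/5 (g(s) = -1/5*(-1058) = 1058/5)
V(k(j)) + g((-2)**3) = (-14 - 5*37) + 1058/5 = (-14 - 185) + 1058/5 = -199 + 1058/5 = 63/5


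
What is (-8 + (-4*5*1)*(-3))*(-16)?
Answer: -832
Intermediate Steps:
(-8 + (-4*5*1)*(-3))*(-16) = (-8 - 20*1*(-3))*(-16) = (-8 - 20*(-3))*(-16) = (-8 + 60)*(-16) = 52*(-16) = -832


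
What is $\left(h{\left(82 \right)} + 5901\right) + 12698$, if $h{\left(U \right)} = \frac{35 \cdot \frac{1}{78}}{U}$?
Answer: $\frac{118959239}{6396} \approx 18599.0$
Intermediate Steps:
$h{\left(U \right)} = \frac{35}{78 U}$ ($h{\left(U \right)} = \frac{35 \cdot \frac{1}{78}}{U} = \frac{35}{78 U}$)
$\left(h{\left(82 \right)} + 5901\right) + 12698 = \left(\frac{35}{78 \cdot 82} + 5901\right) + 12698 = \left(\frac{35}{78} \cdot \frac{1}{82} + 5901\right) + 12698 = \left(\frac{35}{6396} + 5901\right) + 12698 = \frac{37742831}{6396} + 12698 = \frac{118959239}{6396}$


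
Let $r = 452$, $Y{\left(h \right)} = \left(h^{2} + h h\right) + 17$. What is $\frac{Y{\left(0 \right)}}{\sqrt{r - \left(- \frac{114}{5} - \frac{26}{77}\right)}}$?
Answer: $\frac{17 \sqrt{4401705}}{45732} \approx 0.7799$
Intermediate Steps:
$Y{\left(h \right)} = 17 + 2 h^{2}$ ($Y{\left(h \right)} = \left(h^{2} + h^{2}\right) + 17 = 2 h^{2} + 17 = 17 + 2 h^{2}$)
$\frac{Y{\left(0 \right)}}{\sqrt{r - \left(- \frac{114}{5} - \frac{26}{77}\right)}} = \frac{17 + 2 \cdot 0^{2}}{\sqrt{452 - \left(- \frac{114}{5} - \frac{26}{77}\right)}} = \frac{17 + 2 \cdot 0}{\sqrt{452 - - \frac{8908}{385}}} = \frac{17 + 0}{\sqrt{452 + \left(\frac{114}{5} + \frac{26}{77}\right)}} = \frac{17}{\sqrt{452 + \frac{8908}{385}}} = \frac{17}{\sqrt{\frac{182928}{385}}} = \frac{17}{\frac{4}{385} \sqrt{4401705}} = 17 \frac{\sqrt{4401705}}{45732} = \frac{17 \sqrt{4401705}}{45732}$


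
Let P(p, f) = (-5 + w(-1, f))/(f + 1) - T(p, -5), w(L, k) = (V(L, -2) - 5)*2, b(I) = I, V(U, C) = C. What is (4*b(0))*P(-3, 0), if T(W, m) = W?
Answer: 0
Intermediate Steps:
w(L, k) = -14 (w(L, k) = (-2 - 5)*2 = -7*2 = -14)
P(p, f) = -p - 19/(1 + f) (P(p, f) = (-5 - 14)/(f + 1) - p = -19/(1 + f) - p = -p - 19/(1 + f))
(4*b(0))*P(-3, 0) = (4*0)*((-19 - 1*(-3) - 1*0*(-3))/(1 + 0)) = 0*((-19 + 3 + 0)/1) = 0*(1*(-16)) = 0*(-16) = 0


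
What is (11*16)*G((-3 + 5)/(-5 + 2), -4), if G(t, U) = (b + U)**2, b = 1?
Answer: 1584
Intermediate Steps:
G(t, U) = (1 + U)**2
(11*16)*G((-3 + 5)/(-5 + 2), -4) = (11*16)*(1 - 4)**2 = 176*(-3)**2 = 176*9 = 1584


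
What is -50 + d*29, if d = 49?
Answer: 1371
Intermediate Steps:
-50 + d*29 = -50 + 49*29 = -50 + 1421 = 1371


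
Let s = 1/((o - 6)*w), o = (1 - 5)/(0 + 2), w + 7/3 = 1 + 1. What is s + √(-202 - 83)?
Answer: 3/8 + I*√285 ≈ 0.375 + 16.882*I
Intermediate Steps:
w = -⅓ (w = -7/3 + (1 + 1) = -7/3 + 2 = -⅓ ≈ -0.33333)
o = -2 (o = -4/2 = -4*½ = -2)
s = 3/8 (s = 1/((-2 - 6)*(-⅓)) = 1/(-8*(-⅓)) = 1/(8/3) = 3/8 ≈ 0.37500)
s + √(-202 - 83) = 3/8 + √(-202 - 83) = 3/8 + √(-285) = 3/8 + I*√285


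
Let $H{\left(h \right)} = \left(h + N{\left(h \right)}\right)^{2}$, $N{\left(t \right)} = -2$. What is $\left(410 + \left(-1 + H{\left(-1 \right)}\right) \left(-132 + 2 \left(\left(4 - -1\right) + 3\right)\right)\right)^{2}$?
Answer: $268324$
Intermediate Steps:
$H{\left(h \right)} = \left(-2 + h\right)^{2}$ ($H{\left(h \right)} = \left(h - 2\right)^{2} = \left(-2 + h\right)^{2}$)
$\left(410 + \left(-1 + H{\left(-1 \right)}\right) \left(-132 + 2 \left(\left(4 - -1\right) + 3\right)\right)\right)^{2} = \left(410 + \left(-1 + \left(-2 - 1\right)^{2}\right) \left(-132 + 2 \left(\left(4 - -1\right) + 3\right)\right)\right)^{2} = \left(410 + \left(-1 + \left(-3\right)^{2}\right) \left(-132 + 2 \left(\left(4 + 1\right) + 3\right)\right)\right)^{2} = \left(410 + \left(-1 + 9\right) \left(-132 + 2 \left(5 + 3\right)\right)\right)^{2} = \left(410 + 8 \left(-132 + 2 \cdot 8\right)\right)^{2} = \left(410 + 8 \left(-132 + 16\right)\right)^{2} = \left(410 + 8 \left(-116\right)\right)^{2} = \left(410 - 928\right)^{2} = \left(-518\right)^{2} = 268324$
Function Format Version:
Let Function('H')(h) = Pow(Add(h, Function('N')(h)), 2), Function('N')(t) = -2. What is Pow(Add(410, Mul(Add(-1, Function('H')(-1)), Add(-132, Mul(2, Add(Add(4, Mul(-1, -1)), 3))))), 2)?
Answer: 268324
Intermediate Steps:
Function('H')(h) = Pow(Add(-2, h), 2) (Function('H')(h) = Pow(Add(h, -2), 2) = Pow(Add(-2, h), 2))
Pow(Add(410, Mul(Add(-1, Function('H')(-1)), Add(-132, Mul(2, Add(Add(4, Mul(-1, -1)), 3))))), 2) = Pow(Add(410, Mul(Add(-1, Pow(Add(-2, -1), 2)), Add(-132, Mul(2, Add(Add(4, Mul(-1, -1)), 3))))), 2) = Pow(Add(410, Mul(Add(-1, Pow(-3, 2)), Add(-132, Mul(2, Add(Add(4, 1), 3))))), 2) = Pow(Add(410, Mul(Add(-1, 9), Add(-132, Mul(2, Add(5, 3))))), 2) = Pow(Add(410, Mul(8, Add(-132, Mul(2, 8)))), 2) = Pow(Add(410, Mul(8, Add(-132, 16))), 2) = Pow(Add(410, Mul(8, -116)), 2) = Pow(Add(410, -928), 2) = Pow(-518, 2) = 268324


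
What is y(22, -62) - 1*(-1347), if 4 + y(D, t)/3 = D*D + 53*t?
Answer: -7071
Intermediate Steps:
y(D, t) = -12 + 3*D**2 + 159*t (y(D, t) = -12 + 3*(D*D + 53*t) = -12 + 3*(D**2 + 53*t) = -12 + (3*D**2 + 159*t) = -12 + 3*D**2 + 159*t)
y(22, -62) - 1*(-1347) = (-12 + 3*22**2 + 159*(-62)) - 1*(-1347) = (-12 + 3*484 - 9858) + 1347 = (-12 + 1452 - 9858) + 1347 = -8418 + 1347 = -7071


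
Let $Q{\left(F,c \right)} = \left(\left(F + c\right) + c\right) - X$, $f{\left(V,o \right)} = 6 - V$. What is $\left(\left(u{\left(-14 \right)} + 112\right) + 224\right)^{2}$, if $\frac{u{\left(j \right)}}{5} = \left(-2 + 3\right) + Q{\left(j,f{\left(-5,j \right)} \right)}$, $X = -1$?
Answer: $148996$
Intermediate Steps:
$Q{\left(F,c \right)} = 1 + F + 2 c$ ($Q{\left(F,c \right)} = \left(\left(F + c\right) + c\right) - -1 = \left(F + 2 c\right) + 1 = 1 + F + 2 c$)
$u{\left(j \right)} = 120 + 5 j$ ($u{\left(j \right)} = 5 \left(\left(-2 + 3\right) + \left(1 + j + 2 \left(6 - -5\right)\right)\right) = 5 \left(1 + \left(1 + j + 2 \left(6 + 5\right)\right)\right) = 5 \left(1 + \left(1 + j + 2 \cdot 11\right)\right) = 5 \left(1 + \left(1 + j + 22\right)\right) = 5 \left(1 + \left(23 + j\right)\right) = 5 \left(24 + j\right) = 120 + 5 j$)
$\left(\left(u{\left(-14 \right)} + 112\right) + 224\right)^{2} = \left(\left(\left(120 + 5 \left(-14\right)\right) + 112\right) + 224\right)^{2} = \left(\left(\left(120 - 70\right) + 112\right) + 224\right)^{2} = \left(\left(50 + 112\right) + 224\right)^{2} = \left(162 + 224\right)^{2} = 386^{2} = 148996$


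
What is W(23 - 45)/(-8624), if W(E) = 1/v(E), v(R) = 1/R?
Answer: 1/392 ≈ 0.0025510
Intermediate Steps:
W(E) = E (W(E) = 1/(1/E) = E)
W(23 - 45)/(-8624) = (23 - 45)/(-8624) = -22*(-1/8624) = 1/392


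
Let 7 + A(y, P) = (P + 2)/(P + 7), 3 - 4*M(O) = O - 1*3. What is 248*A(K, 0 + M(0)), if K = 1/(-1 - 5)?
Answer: -27776/17 ≈ -1633.9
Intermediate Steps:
M(O) = 3/2 - O/4 (M(O) = ¾ - (O - 1*3)/4 = ¾ - (O - 3)/4 = ¾ - (-3 + O)/4 = ¾ + (¾ - O/4) = 3/2 - O/4)
K = -⅙ (K = 1/(-6) = -⅙ ≈ -0.16667)
A(y, P) = -7 + (2 + P)/(7 + P) (A(y, P) = -7 + (P + 2)/(P + 7) = -7 + (2 + P)/(7 + P))
248*A(K, 0 + M(0)) = 248*((-47 - 6*(0 + (3/2 - ¼*0)))/(7 + (0 + (3/2 - ¼*0)))) = 248*((-47 - 6*(0 + (3/2 + 0)))/(7 + (0 + (3/2 + 0)))) = 248*((-47 - 6*(0 + 3/2))/(7 + (0 + 3/2))) = 248*((-47 - 6*3/2)/(7 + 3/2)) = 248*((-47 - 9)/(17/2)) = 248*((2/17)*(-56)) = 248*(-112/17) = -27776/17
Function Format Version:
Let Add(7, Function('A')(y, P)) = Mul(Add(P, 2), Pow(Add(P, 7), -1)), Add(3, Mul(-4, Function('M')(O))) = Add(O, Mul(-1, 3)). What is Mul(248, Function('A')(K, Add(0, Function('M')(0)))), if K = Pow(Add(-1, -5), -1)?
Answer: Rational(-27776, 17) ≈ -1633.9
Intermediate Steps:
Function('M')(O) = Add(Rational(3, 2), Mul(Rational(-1, 4), O)) (Function('M')(O) = Add(Rational(3, 4), Mul(Rational(-1, 4), Add(O, Mul(-1, 3)))) = Add(Rational(3, 4), Mul(Rational(-1, 4), Add(O, -3))) = Add(Rational(3, 4), Mul(Rational(-1, 4), Add(-3, O))) = Add(Rational(3, 4), Add(Rational(3, 4), Mul(Rational(-1, 4), O))) = Add(Rational(3, 2), Mul(Rational(-1, 4), O)))
K = Rational(-1, 6) (K = Pow(-6, -1) = Rational(-1, 6) ≈ -0.16667)
Function('A')(y, P) = Add(-7, Mul(Pow(Add(7, P), -1), Add(2, P))) (Function('A')(y, P) = Add(-7, Mul(Add(P, 2), Pow(Add(P, 7), -1))) = Add(-7, Mul(Add(2, P), Pow(Add(7, P), -1))) = Add(-7, Mul(Pow(Add(7, P), -1), Add(2, P))))
Mul(248, Function('A')(K, Add(0, Function('M')(0)))) = Mul(248, Mul(Pow(Add(7, Add(0, Add(Rational(3, 2), Mul(Rational(-1, 4), 0)))), -1), Add(-47, Mul(-6, Add(0, Add(Rational(3, 2), Mul(Rational(-1, 4), 0))))))) = Mul(248, Mul(Pow(Add(7, Add(0, Add(Rational(3, 2), 0))), -1), Add(-47, Mul(-6, Add(0, Add(Rational(3, 2), 0)))))) = Mul(248, Mul(Pow(Add(7, Add(0, Rational(3, 2))), -1), Add(-47, Mul(-6, Add(0, Rational(3, 2)))))) = Mul(248, Mul(Pow(Add(7, Rational(3, 2)), -1), Add(-47, Mul(-6, Rational(3, 2))))) = Mul(248, Mul(Pow(Rational(17, 2), -1), Add(-47, -9))) = Mul(248, Mul(Rational(2, 17), -56)) = Mul(248, Rational(-112, 17)) = Rational(-27776, 17)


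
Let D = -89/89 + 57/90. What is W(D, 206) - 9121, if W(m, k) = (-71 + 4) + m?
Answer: -275651/30 ≈ -9188.4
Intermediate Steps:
D = -11/30 (D = -89*1/89 + 57*(1/90) = -1 + 19/30 = -11/30 ≈ -0.36667)
W(m, k) = -67 + m
W(D, 206) - 9121 = (-67 - 11/30) - 9121 = -2021/30 - 9121 = -275651/30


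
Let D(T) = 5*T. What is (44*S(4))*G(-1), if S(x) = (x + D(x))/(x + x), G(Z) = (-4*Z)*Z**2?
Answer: 528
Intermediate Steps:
G(Z) = -4*Z**3
S(x) = 3 (S(x) = (x + 5*x)/(x + x) = (6*x)/((2*x)) = (6*x)*(1/(2*x)) = 3)
(44*S(4))*G(-1) = (44*3)*(-4*(-1)**3) = 132*(-4*(-1)) = 132*4 = 528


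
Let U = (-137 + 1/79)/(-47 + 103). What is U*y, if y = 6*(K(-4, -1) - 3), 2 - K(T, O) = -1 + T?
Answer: -4638/79 ≈ -58.709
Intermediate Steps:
K(T, O) = 3 - T (K(T, O) = 2 - (-1 + T) = 2 + (1 - T) = 3 - T)
y = 24 (y = 6*((3 - 1*(-4)) - 3) = 6*((3 + 4) - 3) = 6*(7 - 3) = 6*4 = 24)
U = -773/316 (U = (-137 + 1/79)/56 = -10822/79*1/56 = -773/316 ≈ -2.4462)
U*y = -773/316*24 = -4638/79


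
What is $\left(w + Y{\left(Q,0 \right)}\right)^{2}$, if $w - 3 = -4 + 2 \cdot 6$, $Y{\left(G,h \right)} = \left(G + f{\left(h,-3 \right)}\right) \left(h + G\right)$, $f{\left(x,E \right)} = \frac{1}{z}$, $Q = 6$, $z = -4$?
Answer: $\frac{8281}{4} \approx 2070.3$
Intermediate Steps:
$f{\left(x,E \right)} = - \frac{1}{4}$ ($f{\left(x,E \right)} = \frac{1}{-4} = - \frac{1}{4}$)
$Y{\left(G,h \right)} = \left(- \frac{1}{4} + G\right) \left(G + h\right)$ ($Y{\left(G,h \right)} = \left(G - \frac{1}{4}\right) \left(h + G\right) = \left(- \frac{1}{4} + G\right) \left(G + h\right)$)
$w = 11$ ($w = 3 + \left(-4 + 2 \cdot 6\right) = 3 + \left(-4 + 12\right) = 3 + 8 = 11$)
$\left(w + Y{\left(Q,0 \right)}\right)^{2} = \left(11 + \left(6^{2} - \frac{3}{2} - 0 + 6 \cdot 0\right)\right)^{2} = \left(11 + \left(36 - \frac{3}{2} + 0 + 0\right)\right)^{2} = \left(11 + \frac{69}{2}\right)^{2} = \left(\frac{91}{2}\right)^{2} = \frac{8281}{4}$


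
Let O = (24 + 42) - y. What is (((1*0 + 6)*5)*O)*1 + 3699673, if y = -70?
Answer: 3703753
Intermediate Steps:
O = 136 (O = (24 + 42) - 1*(-70) = 66 + 70 = 136)
(((1*0 + 6)*5)*O)*1 + 3699673 = (((1*0 + 6)*5)*136)*1 + 3699673 = (((0 + 6)*5)*136)*1 + 3699673 = ((6*5)*136)*1 + 3699673 = (30*136)*1 + 3699673 = 4080*1 + 3699673 = 4080 + 3699673 = 3703753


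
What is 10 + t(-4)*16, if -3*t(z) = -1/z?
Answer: 26/3 ≈ 8.6667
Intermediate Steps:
t(z) = 1/(3*z) (t(z) = -(-1)/(3*z) = 1/(3*z))
10 + t(-4)*16 = 10 + ((⅓)/(-4))*16 = 10 + ((⅓)*(-¼))*16 = 10 - 1/12*16 = 10 - 4/3 = 26/3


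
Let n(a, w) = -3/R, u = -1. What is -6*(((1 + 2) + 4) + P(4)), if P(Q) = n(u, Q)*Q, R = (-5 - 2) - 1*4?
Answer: -534/11 ≈ -48.545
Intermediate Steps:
R = -11 (R = -7 - 4 = -11)
n(a, w) = 3/11 (n(a, w) = -3/(-11) = -3*(-1/11) = 3/11)
P(Q) = 3*Q/11
-6*(((1 + 2) + 4) + P(4)) = -6*(((1 + 2) + 4) + (3/11)*4) = -6*((3 + 4) + 12/11) = -6*(7 + 12/11) = -6*89/11 = -534/11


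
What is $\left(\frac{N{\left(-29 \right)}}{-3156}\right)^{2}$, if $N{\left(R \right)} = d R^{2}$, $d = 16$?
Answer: $\frac{11316496}{622521} \approx 18.178$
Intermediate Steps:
$N{\left(R \right)} = 16 R^{2}$
$\left(\frac{N{\left(-29 \right)}}{-3156}\right)^{2} = \left(\frac{16 \left(-29\right)^{2}}{-3156}\right)^{2} = \left(16 \cdot 841 \left(- \frac{1}{3156}\right)\right)^{2} = \left(13456 \left(- \frac{1}{3156}\right)\right)^{2} = \left(- \frac{3364}{789}\right)^{2} = \frac{11316496}{622521}$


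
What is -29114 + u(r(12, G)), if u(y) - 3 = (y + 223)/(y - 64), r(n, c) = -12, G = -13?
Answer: -2212647/76 ≈ -29114.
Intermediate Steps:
u(y) = 3 + (223 + y)/(-64 + y) (u(y) = 3 + (y + 223)/(y - 64) = 3 + (223 + y)/(-64 + y))
-29114 + u(r(12, G)) = -29114 + (31 + 4*(-12))/(-64 - 12) = -29114 + (31 - 48)/(-76) = -29114 - 1/76*(-17) = -29114 + 17/76 = -2212647/76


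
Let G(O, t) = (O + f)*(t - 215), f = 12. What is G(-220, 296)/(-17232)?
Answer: 351/359 ≈ 0.97772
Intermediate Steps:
G(O, t) = (-215 + t)*(12 + O) (G(O, t) = (O + 12)*(t - 215) = (12 + O)*(-215 + t) = (-215 + t)*(12 + O))
G(-220, 296)/(-17232) = (-2580 - 215*(-220) + 12*296 - 220*296)/(-17232) = (-2580 + 47300 + 3552 - 65120)*(-1/17232) = -16848*(-1/17232) = 351/359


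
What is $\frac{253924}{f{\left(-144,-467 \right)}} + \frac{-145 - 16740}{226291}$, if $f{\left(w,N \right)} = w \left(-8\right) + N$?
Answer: $\frac{57449149659}{155009335} \approx 370.62$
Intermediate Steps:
$f{\left(w,N \right)} = N - 8 w$ ($f{\left(w,N \right)} = - 8 w + N = N - 8 w$)
$\frac{253924}{f{\left(-144,-467 \right)}} + \frac{-145 - 16740}{226291} = \frac{253924}{-467 - -1152} + \frac{-145 - 16740}{226291} = \frac{253924}{-467 + 1152} + \left(-145 - 16740\right) \frac{1}{226291} = \frac{253924}{685} - \frac{16885}{226291} = \frac{57449149659}{155009335}$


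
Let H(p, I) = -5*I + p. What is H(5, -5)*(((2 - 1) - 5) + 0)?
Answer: -120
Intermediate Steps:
H(p, I) = p - 5*I
H(5, -5)*(((2 - 1) - 5) + 0) = (5 - 5*(-5))*(((2 - 1) - 5) + 0) = (5 + 25)*((1 - 5) + 0) = 30*(-4 + 0) = 30*(-4) = -120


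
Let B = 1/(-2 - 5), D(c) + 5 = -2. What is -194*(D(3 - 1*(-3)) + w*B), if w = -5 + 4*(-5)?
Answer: 4656/7 ≈ 665.14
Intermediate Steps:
D(c) = -7 (D(c) = -5 - 2 = -7)
B = -⅐ (B = 1/(-7) = -⅐ ≈ -0.14286)
w = -25 (w = -5 - 20 = -25)
-194*(D(3 - 1*(-3)) + w*B) = -194*(-7 - 25*(-⅐)) = -194*(-7 + 25/7) = -194*(-24/7) = 4656/7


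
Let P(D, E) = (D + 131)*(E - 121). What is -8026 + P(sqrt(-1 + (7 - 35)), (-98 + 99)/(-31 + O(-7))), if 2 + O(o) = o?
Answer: -955211/40 - 4841*I*sqrt(29)/40 ≈ -23880.0 - 651.74*I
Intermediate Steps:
O(o) = -2 + o
P(D, E) = (-121 + E)*(131 + D) (P(D, E) = (131 + D)*(-121 + E) = (-121 + E)*(131 + D))
-8026 + P(sqrt(-1 + (7 - 35)), (-98 + 99)/(-31 + O(-7))) = -8026 + (-15851 - 121*sqrt(-1 + (7 - 35)) + 131*((-98 + 99)/(-31 + (-2 - 7))) + sqrt(-1 + (7 - 35))*((-98 + 99)/(-31 + (-2 - 7)))) = -8026 + (-15851 - 121*sqrt(-1 - 28) + 131*(1/(-31 - 9)) + sqrt(-1 - 28)*(1/(-31 - 9))) = -8026 + (-15851 - 121*I*sqrt(29) + 131*(1/(-40)) + sqrt(-29)*(1/(-40))) = -8026 + (-15851 - 121*I*sqrt(29) + 131*(1*(-1/40)) + (I*sqrt(29))*(1*(-1/40))) = -8026 + (-15851 - 121*I*sqrt(29) + 131*(-1/40) + (I*sqrt(29))*(-1/40)) = -8026 + (-15851 - 121*I*sqrt(29) - 131/40 - I*sqrt(29)/40) = -8026 + (-634171/40 - 4841*I*sqrt(29)/40) = -955211/40 - 4841*I*sqrt(29)/40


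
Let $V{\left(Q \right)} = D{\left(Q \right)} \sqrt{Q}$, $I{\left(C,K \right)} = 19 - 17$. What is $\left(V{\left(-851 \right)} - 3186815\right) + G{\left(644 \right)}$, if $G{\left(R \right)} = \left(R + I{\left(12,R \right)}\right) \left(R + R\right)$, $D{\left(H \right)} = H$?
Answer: $-2354767 - 851 i \sqrt{851} \approx -2.3548 \cdot 10^{6} - 24825.0 i$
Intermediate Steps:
$I{\left(C,K \right)} = 2$ ($I{\left(C,K \right)} = 19 - 17 = 2$)
$G{\left(R \right)} = 2 R \left(2 + R\right)$ ($G{\left(R \right)} = \left(R + 2\right) \left(R + R\right) = \left(2 + R\right) 2 R = 2 R \left(2 + R\right)$)
$V{\left(Q \right)} = Q^{\frac{3}{2}}$ ($V{\left(Q \right)} = Q \sqrt{Q} = Q^{\frac{3}{2}}$)
$\left(V{\left(-851 \right)} - 3186815\right) + G{\left(644 \right)} = \left(\left(-851\right)^{\frac{3}{2}} - 3186815\right) + 2 \cdot 644 \left(2 + 644\right) = \left(- 851 i \sqrt{851} - 3186815\right) + 2 \cdot 644 \cdot 646 = \left(-3186815 - 851 i \sqrt{851}\right) + 832048 = -2354767 - 851 i \sqrt{851}$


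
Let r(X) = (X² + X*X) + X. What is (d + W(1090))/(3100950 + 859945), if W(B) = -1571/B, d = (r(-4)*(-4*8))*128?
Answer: -125011491/4317375550 ≈ -0.028955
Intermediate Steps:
r(X) = X + 2*X² (r(X) = (X² + X²) + X = 2*X² + X = X + 2*X²)
d = -114688 (d = ((-4*(1 + 2*(-4)))*(-4*8))*128 = (-4*(1 - 8)*(-32))*128 = (-4*(-7)*(-32))*128 = (28*(-32))*128 = -896*128 = -114688)
(d + W(1090))/(3100950 + 859945) = (-114688 - 1571/1090)/(3100950 + 859945) = (-114688 - 1571*1/1090)/3960895 = (-114688 - 1571/1090)*(1/3960895) = -125011491/1090*1/3960895 = -125011491/4317375550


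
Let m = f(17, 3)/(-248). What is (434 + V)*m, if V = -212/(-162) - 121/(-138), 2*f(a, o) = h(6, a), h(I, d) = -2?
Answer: 1625227/924048 ≈ 1.7588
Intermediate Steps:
f(a, o) = -1 (f(a, o) = (½)*(-2) = -1)
m = 1/248 (m = -1/(-248) = -1*(-1/248) = 1/248 ≈ 0.0040323)
V = 8143/3726 (V = -212*(-1/162) - 121*(-1/138) = 106/81 + 121/138 = 8143/3726 ≈ 2.1855)
(434 + V)*m = (434 + 8143/3726)*(1/248) = (1625227/3726)*(1/248) = 1625227/924048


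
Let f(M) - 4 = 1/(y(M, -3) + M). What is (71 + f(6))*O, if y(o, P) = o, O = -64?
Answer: -14416/3 ≈ -4805.3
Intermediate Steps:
f(M) = 4 + 1/(2*M) (f(M) = 4 + 1/(M + M) = 4 + 1/(2*M))
(71 + f(6))*O = (71 + (4 + (½)/6))*(-64) = (71 + (4 + (½)*(⅙)))*(-64) = (71 + (4 + 1/12))*(-64) = (71 + 49/12)*(-64) = (901/12)*(-64) = -14416/3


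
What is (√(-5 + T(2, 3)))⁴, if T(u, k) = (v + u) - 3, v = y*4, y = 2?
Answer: 4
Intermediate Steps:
v = 8 (v = 2*4 = 8)
T(u, k) = 5 + u (T(u, k) = (8 + u) - 3 = 5 + u)
(√(-5 + T(2, 3)))⁴ = (√(-5 + (5 + 2)))⁴ = (√(-5 + 7))⁴ = (√2)⁴ = 4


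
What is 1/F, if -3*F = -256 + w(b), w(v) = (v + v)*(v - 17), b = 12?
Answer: 3/376 ≈ 0.0079787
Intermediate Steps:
w(v) = 2*v*(-17 + v) (w(v) = (2*v)*(-17 + v) = 2*v*(-17 + v))
F = 376/3 (F = -(-256 + 2*12*(-17 + 12))/3 = -(-256 + 2*12*(-5))/3 = -(-256 - 120)/3 = -⅓*(-376) = 376/3 ≈ 125.33)
1/F = 1/(376/3) = 3/376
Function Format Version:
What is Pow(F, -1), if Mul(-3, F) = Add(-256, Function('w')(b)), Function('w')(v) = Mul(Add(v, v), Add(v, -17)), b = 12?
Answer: Rational(3, 376) ≈ 0.0079787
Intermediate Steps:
Function('w')(v) = Mul(2, v, Add(-17, v)) (Function('w')(v) = Mul(Mul(2, v), Add(-17, v)) = Mul(2, v, Add(-17, v)))
F = Rational(376, 3) (F = Mul(Rational(-1, 3), Add(-256, Mul(2, 12, Add(-17, 12)))) = Mul(Rational(-1, 3), Add(-256, Mul(2, 12, -5))) = Mul(Rational(-1, 3), Add(-256, -120)) = Mul(Rational(-1, 3), -376) = Rational(376, 3) ≈ 125.33)
Pow(F, -1) = Pow(Rational(376, 3), -1) = Rational(3, 376)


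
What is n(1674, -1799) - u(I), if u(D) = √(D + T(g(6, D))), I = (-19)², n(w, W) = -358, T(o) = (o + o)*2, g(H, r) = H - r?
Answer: -358 - I*√1059 ≈ -358.0 - 32.542*I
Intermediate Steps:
T(o) = 4*o (T(o) = (2*o)*2 = 4*o)
I = 361
u(D) = √(24 - 3*D) (u(D) = √(D + 4*(6 - D)) = √(D + (24 - 4*D)) = √(24 - 3*D))
n(1674, -1799) - u(I) = -358 - √(24 - 3*361) = -358 - √(24 - 1083) = -358 - √(-1059) = -358 - I*√1059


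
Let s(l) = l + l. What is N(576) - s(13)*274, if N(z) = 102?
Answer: -7022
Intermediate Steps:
s(l) = 2*l
N(576) - s(13)*274 = 102 - 2*13*274 = 102 - 26*274 = 102 - 1*7124 = 102 - 7124 = -7022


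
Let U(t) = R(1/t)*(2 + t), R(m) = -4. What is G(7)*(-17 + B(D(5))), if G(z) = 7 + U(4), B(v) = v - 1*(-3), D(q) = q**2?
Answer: -187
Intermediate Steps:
U(t) = -8 - 4*t (U(t) = -4*(2 + t) = -8 - 4*t)
B(v) = 3 + v (B(v) = v + 3 = 3 + v)
G(z) = -17 (G(z) = 7 + (-8 - 4*4) = 7 + (-8 - 16) = 7 - 24 = -17)
G(7)*(-17 + B(D(5))) = -17*(-17 + (3 + 5**2)) = -17*(-17 + (3 + 25)) = -17*(-17 + 28) = -17*11 = -187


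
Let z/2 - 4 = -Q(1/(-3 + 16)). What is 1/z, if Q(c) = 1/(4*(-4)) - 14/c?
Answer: 8/2977 ≈ 0.0026873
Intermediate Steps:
Q(c) = -1/16 - 14/c (Q(c) = (¼)*(-¼) - 14/c = -1/16 - 14/c)
z = 2977/8 (z = 8 + 2*(-(-224 - 1/(-3 + 16))/(16*(1/(-3 + 16)))) = 8 + 2*(-(-224 - 1/13)/(16*(1/13))) = 8 + 2*(-(-224 - 1*1/13)/(16*1/13)) = 8 + 2*(-13*(-224 - 1/13)/16) = 8 + 2*(-13*(-2913)/(16*13)) = 8 + 2*(-1*(-2913/16)) = 8 + 2*(2913/16) = 8 + 2913/8 = 2977/8 ≈ 372.13)
1/z = 1/(2977/8) = 8/2977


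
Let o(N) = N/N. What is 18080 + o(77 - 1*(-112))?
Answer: 18081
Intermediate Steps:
o(N) = 1
18080 + o(77 - 1*(-112)) = 18080 + 1 = 18081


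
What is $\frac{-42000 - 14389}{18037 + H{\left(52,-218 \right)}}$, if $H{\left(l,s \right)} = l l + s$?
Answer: $- \frac{56389}{20523} \approx -2.7476$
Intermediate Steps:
$H{\left(l,s \right)} = s + l^{2}$ ($H{\left(l,s \right)} = l^{2} + s = s + l^{2}$)
$\frac{-42000 - 14389}{18037 + H{\left(52,-218 \right)}} = \frac{-42000 - 14389}{18037 - \left(218 - 52^{2}\right)} = - \frac{56389}{18037 + \left(-218 + 2704\right)} = - \frac{56389}{18037 + 2486} = - \frac{56389}{20523}$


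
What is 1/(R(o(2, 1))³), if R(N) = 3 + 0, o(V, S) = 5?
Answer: 1/27 ≈ 0.037037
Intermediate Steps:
R(N) = 3
1/(R(o(2, 1))³) = 1/(3³) = 1/27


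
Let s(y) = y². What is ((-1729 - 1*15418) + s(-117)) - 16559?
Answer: -20017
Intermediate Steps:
((-1729 - 1*15418) + s(-117)) - 16559 = ((-1729 - 1*15418) + (-117)²) - 16559 = ((-1729 - 15418) + 13689) - 16559 = (-17147 + 13689) - 16559 = -3458 - 16559 = -20017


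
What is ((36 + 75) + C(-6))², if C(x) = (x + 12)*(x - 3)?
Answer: 3249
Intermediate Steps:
C(x) = (-3 + x)*(12 + x) (C(x) = (12 + x)*(-3 + x) = (-3 + x)*(12 + x))
((36 + 75) + C(-6))² = ((36 + 75) + (-36 + (-6)² + 9*(-6)))² = (111 + (-36 + 36 - 54))² = (111 - 54)² = 57² = 3249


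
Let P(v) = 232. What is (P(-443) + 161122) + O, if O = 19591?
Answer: 180945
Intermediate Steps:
(P(-443) + 161122) + O = (232 + 161122) + 19591 = 161354 + 19591 = 180945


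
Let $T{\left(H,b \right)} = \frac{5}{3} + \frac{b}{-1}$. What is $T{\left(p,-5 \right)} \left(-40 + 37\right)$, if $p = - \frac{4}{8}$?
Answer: $-20$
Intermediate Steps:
$p = - \frac{1}{2}$ ($p = \left(-4\right) \frac{1}{8} = - \frac{1}{2} \approx -0.5$)
$T{\left(H,b \right)} = \frac{5}{3} - b$ ($T{\left(H,b \right)} = 5 \cdot \frac{1}{3} + b \left(-1\right) = \frac{5}{3} - b$)
$T{\left(p,-5 \right)} \left(-40 + 37\right) = \left(\frac{5}{3} - -5\right) \left(-40 + 37\right) = \left(\frac{5}{3} + 5\right) \left(-3\right) = \frac{20}{3} \left(-3\right) = -20$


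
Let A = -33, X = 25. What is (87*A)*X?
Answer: -71775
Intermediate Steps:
(87*A)*X = (87*(-33))*25 = -2871*25 = -71775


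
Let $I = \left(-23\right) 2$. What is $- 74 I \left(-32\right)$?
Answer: $-108928$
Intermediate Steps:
$I = -46$
$- 74 I \left(-32\right) = \left(-74\right) \left(-46\right) \left(-32\right) = 3404 \left(-32\right) = -108928$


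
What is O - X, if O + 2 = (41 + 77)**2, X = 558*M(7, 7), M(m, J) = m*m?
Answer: -13420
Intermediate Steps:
M(m, J) = m**2
X = 27342 (X = 558*7**2 = 558*49 = 27342)
O = 13922 (O = -2 + (41 + 77)**2 = -2 + 118**2 = -2 + 13924 = 13922)
O - X = 13922 - 1*27342 = 13922 - 27342 = -13420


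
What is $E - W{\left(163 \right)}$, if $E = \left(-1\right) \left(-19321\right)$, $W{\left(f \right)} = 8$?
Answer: $19313$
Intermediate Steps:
$E = 19321$
$E - W{\left(163 \right)} = 19321 - 8 = 19313$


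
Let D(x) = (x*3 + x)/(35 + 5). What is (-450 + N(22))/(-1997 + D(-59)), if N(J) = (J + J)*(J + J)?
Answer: -14860/20029 ≈ -0.74192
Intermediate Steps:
N(J) = 4*J**2 (N(J) = (2*J)*(2*J) = 4*J**2)
D(x) = x/10 (D(x) = (3*x + x)/40 = (4*x)*(1/40) = x/10)
(-450 + N(22))/(-1997 + D(-59)) = (-450 + 4*22**2)/(-1997 + (1/10)*(-59)) = (-450 + 4*484)/(-1997 - 59/10) = (-450 + 1936)/(-20029/10) = 1486*(-10/20029) = -14860/20029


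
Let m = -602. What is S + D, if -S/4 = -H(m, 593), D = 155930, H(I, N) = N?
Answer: 158302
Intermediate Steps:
S = 2372 (S = -(-4)*593 = -4*(-593) = 2372)
S + D = 2372 + 155930 = 158302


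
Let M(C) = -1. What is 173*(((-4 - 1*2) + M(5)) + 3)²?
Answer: 2768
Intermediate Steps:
173*(((-4 - 1*2) + M(5)) + 3)² = 173*(((-4 - 1*2) - 1) + 3)² = 173*(((-4 - 2) - 1) + 3)² = 173*((-6 - 1) + 3)² = 173*(-7 + 3)² = 173*(-4)² = 173*16 = 2768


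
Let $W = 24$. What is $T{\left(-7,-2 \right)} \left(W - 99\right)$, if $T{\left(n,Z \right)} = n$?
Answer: $525$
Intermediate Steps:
$T{\left(-7,-2 \right)} \left(W - 99\right) = - 7 \left(24 - 99\right) = \left(-7\right) \left(-75\right) = 525$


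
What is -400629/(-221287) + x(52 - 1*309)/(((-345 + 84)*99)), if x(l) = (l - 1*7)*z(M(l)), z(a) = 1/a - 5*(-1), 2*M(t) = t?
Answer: 82890264067/44529804297 ≈ 1.8615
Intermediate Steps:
M(t) = t/2
z(a) = 5 + 1/a (z(a) = 1/a + 5 = 5 + 1/a)
x(l) = (-7 + l)*(5 + 2/l) (x(l) = (l - 1*7)*(5 + 1/(l/2)) = (l - 7)*(5 + 2/l) = (-7 + l)*(5 + 2/l))
-400629/(-221287) + x(52 - 1*309)/(((-345 + 84)*99)) = -400629/(-221287) + (-33 - 14/(52 - 1*309) + 5*(52 - 1*309))/(((-345 + 84)*99)) = -400629*(-1/221287) + (-33 - 14/(52 - 309) + 5*(52 - 309))/((-261*99)) = 400629/221287 + (-33 - 14/(-257) + 5*(-257))/(-25839) = 400629/221287 + (-33 - 14*(-1/257) - 1285)*(-1/25839) = 400629/221287 + (-33 + 14/257 - 1285)*(-1/25839) = 400629/221287 - 338712/257*(-1/25839) = 400629/221287 + 10264/201231 = 82890264067/44529804297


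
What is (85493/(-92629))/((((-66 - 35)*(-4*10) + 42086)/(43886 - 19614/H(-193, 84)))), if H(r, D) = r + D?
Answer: -205319475842/232856986343 ≈ -0.88174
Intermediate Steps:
H(r, D) = D + r
(85493/(-92629))/((((-66 - 35)*(-4*10) + 42086)/(43886 - 19614/H(-193, 84)))) = (85493/(-92629))/((((-66 - 35)*(-4*10) + 42086)/(43886 - 19614/(84 - 193)))) = (85493*(-1/92629))/(((-101*(-40) + 42086)/(43886 - 19614/(-109)))) = -85493*(43886 - 19614*(-1/109))/(4040 + 42086)/92629 = -85493/(92629*(46126/(43886 + 19614/109))) = -85493/(92629*(46126/(4803188/109))) = -85493/(92629*(46126*(109/4803188))) = -85493/(92629*2513867/2401594) = -85493/92629*2401594/2513867 = -205319475842/232856986343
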